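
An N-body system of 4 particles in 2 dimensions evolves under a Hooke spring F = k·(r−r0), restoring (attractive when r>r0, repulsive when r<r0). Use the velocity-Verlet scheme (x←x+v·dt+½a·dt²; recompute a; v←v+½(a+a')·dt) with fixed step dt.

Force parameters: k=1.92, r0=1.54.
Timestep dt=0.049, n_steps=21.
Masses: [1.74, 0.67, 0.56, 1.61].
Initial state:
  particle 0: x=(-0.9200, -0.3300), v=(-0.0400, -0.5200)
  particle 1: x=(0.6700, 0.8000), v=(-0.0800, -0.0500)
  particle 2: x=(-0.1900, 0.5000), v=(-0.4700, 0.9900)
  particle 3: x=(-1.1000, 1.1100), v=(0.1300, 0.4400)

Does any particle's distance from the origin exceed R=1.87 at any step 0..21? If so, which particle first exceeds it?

step 0: x0=(-0.9200, -0.3300) x1=(0.6700, 0.8000) x2=(-0.1900, 0.5000) x3=(-1.1000, 1.1100)
step 1: x0=(-0.9219, -0.3557) x1=(0.6661, 0.7976) x2=(-0.2128, 0.5480) x3=(-1.0938, 1.1320)
step 2: x0=(-0.9235, -0.3817) x1=(0.6623, 0.7950) x2=(-0.2352, 0.5949) x3=(-1.0881, 1.1547)
step 3: x0=(-0.9247, -0.4077) x1=(0.6586, 0.7919) x2=(-0.2574, 0.6407) x3=(-1.0829, 1.1781)
step 4: x0=(-0.9254, -0.4336) x1=(0.6550, 0.7879) x2=(-0.2794, 0.6852) x3=(-1.0784, 1.2020)
step 5: x0=(-0.9255, -0.4590) x1=(0.6513, 0.7829) x2=(-0.3013, 0.7283) x3=(-1.0745, 1.2265)
step 6: x0=(-0.9249, -0.4837) x1=(0.6476, 0.7766) x2=(-0.3229, 0.7698) x3=(-1.0715, 1.2512)
step 7: x0=(-0.9235, -0.5074) x1=(0.6435, 0.7686) x2=(-0.3442, 0.8096) x3=(-1.0693, 1.2762)
step 8: x0=(-0.9213, -0.5299) x1=(0.6391, 0.7589) x2=(-0.3649, 0.8472) x3=(-1.0680, 1.3014)
step 9: x0=(-0.9183, -0.5510) x1=(0.6342, 0.7473) x2=(-0.3850, 0.8825) x3=(-1.0676, 1.3266)
step 10: x0=(-0.9143, -0.5703) x1=(0.6285, 0.7337) x2=(-0.4043, 0.9152) x3=(-1.0682, 1.3517)
step 11: x0=(-0.9095, -0.5877) x1=(0.6218, 0.7180) x2=(-0.4225, 0.9450) x3=(-1.0698, 1.3766)
step 12: x0=(-0.9037, -0.6030) x1=(0.6141, 0.7001) x2=(-0.4394, 0.9715) x3=(-1.0723, 1.4011)
step 13: x0=(-0.8970, -0.6160) x1=(0.6052, 0.6802) x2=(-0.4549, 0.9947) x3=(-1.0759, 1.4253)
step 14: x0=(-0.8894, -0.6266) x1=(0.5950, 0.6582) x2=(-0.4688, 1.0141) x3=(-1.0803, 1.4490)
step 15: x0=(-0.8811, -0.6346) x1=(0.5834, 0.6344) x2=(-0.4810, 1.0296) x3=(-1.0857, 1.4720)
step 16: x0=(-0.8719, -0.6399) x1=(0.5702, 0.6088) x2=(-0.4913, 1.0411) x3=(-1.0919, 1.4943)
step 17: x0=(-0.8621, -0.6426) x1=(0.5556, 0.5817) x2=(-0.4999, 1.0484) x3=(-1.0988, 1.5158)
step 18: x0=(-0.8517, -0.6425) x1=(0.5395, 0.5531) x2=(-0.5066, 1.0515) x3=(-1.1064, 1.5364)
step 19: x0=(-0.8409, -0.6397) x1=(0.5221, 0.5235) x2=(-0.5115, 1.0505) x3=(-1.1146, 1.5559)
step 20: x0=(-0.8296, -0.6342) x1=(0.5033, 0.4930) x2=(-0.5147, 1.0455) x3=(-1.1232, 1.5743)
step 21: x0=(-0.8181, -0.6261) x1=(0.4834, 0.4619) x2=(-0.5164, 1.0366) x3=(-1.1322, 1.5914)

yes, particle 3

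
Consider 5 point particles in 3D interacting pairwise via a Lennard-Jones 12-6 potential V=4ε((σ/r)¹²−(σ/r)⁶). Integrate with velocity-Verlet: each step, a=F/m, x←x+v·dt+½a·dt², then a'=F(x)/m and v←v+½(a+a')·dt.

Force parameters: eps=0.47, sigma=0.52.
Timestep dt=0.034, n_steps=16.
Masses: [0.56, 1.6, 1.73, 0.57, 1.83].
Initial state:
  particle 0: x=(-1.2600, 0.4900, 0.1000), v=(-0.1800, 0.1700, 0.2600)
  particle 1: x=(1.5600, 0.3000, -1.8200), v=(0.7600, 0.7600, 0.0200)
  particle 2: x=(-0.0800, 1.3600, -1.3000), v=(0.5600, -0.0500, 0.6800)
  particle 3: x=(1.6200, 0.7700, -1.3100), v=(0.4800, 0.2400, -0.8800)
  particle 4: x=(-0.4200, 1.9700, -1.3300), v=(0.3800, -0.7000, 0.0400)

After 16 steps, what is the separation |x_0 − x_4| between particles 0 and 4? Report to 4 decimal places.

2.1779

step 0: x0=(-1.2600, 0.4900, 0.1000) x1=(1.5600, 0.3000, -1.8200) x2=(-0.0800, 1.3600, -1.3000) x3=(1.6200, 0.7700, -1.3100) x4=(-0.4200, 1.9700, -1.3300)
step 1: x0=(-1.2661, 0.4958, 0.1088) x1=(1.5859, 0.3263, -1.8188) x2=(-0.0613, 1.3588, -1.2769) x3=(1.6362, 0.7769, -1.3413) x4=(-0.4068, 1.9457, -1.3286)
step 2: x0=(-1.2722, 0.5016, 0.1177) x1=(1.6119, 0.3536, -1.8165) x2=(-0.0432, 1.3588, -1.2539) x3=(1.6520, 0.7808, -1.3757) x4=(-0.3930, 1.9203, -1.3271)
step 3: x0=(-1.2783, 0.5074, 0.1265) x1=(1.6380, 0.3819, -1.8133) x2=(-0.0258, 1.3599, -1.2311) x3=(1.6675, 0.7822, -1.4128) x4=(-0.3785, 1.8939, -1.3255)
step 4: x0=(-1.2845, 0.5131, 0.1353) x1=(1.6640, 0.4090, -1.8112) x2=(-0.0093, 1.3622, -1.2084) x3=(1.6833, 0.7868, -1.4466) x4=(-0.3632, 1.8662, -1.3237)
step 5: x0=(-1.2906, 0.5189, 0.1442) x1=(1.6896, 0.4269, -1.8180) x2=(0.0065, 1.3657, -1.1861) x3=(1.7004, 0.8173, -1.4555) x4=(-0.3472, 1.8376, -1.3216)
step 6: x0=(-1.2967, 0.5247, 0.1530) x1=(1.7149, 0.4378, -1.8314) x2=(0.0218, 1.3698, -1.1639) x3=(1.7181, 0.8675, -1.4461) x4=(-0.3306, 1.8082, -1.3194)
step 7: x0=(-1.3028, 0.5305, 0.1618) x1=(1.7402, 0.4482, -1.8451) x2=(0.0370, 1.3740, -1.1417) x3=(1.7358, 0.9188, -1.4356) x4=(-0.3141, 1.7788, -1.3171)
step 8: x0=(-1.3089, 0.5363, 0.1706) x1=(1.7656, 0.4598, -1.8578) x2=(0.0534, 1.3768, -1.1190) x3=(1.7534, 0.9671, -1.4279) x4=(-0.2987, 1.7508, -1.3154)
step 9: x0=(-1.3150, 0.5421, 0.1794) x1=(1.7909, 0.4725, -1.8696) x2=(0.0726, 1.3768, -1.0947) x3=(1.7712, 1.0121, -1.4228) x4=(-0.2858, 1.7254, -1.3151)
step 10: x0=(-1.3211, 0.5479, 0.1882) x1=(1.8161, 0.4863, -1.8805) x2=(0.0949, 1.3735, -1.0685) x3=(1.7890, 1.0543, -1.4201) x4=(-0.2761, 1.7030, -1.3167)
step 11: x0=(-1.3271, 0.5537, 0.1970) x1=(1.8413, 0.5008, -1.8908) x2=(0.1195, 1.3684, -1.0407) x3=(1.8069, 1.0942, -1.4193) x4=(-0.2683, 1.6825, -1.3197)
step 12: x0=(-1.3332, 0.5595, 0.2058) x1=(1.8665, 0.5161, -1.9005) x2=(0.1448, 1.3626, -1.0125) x3=(1.8250, 1.1322, -1.4200) x4=(-0.2613, 1.6625, -1.3231)
step 13: x0=(-1.3393, 0.5653, 0.2146) x1=(1.8917, 0.5319, -1.9098) x2=(0.1697, 1.3572, -0.9846) x3=(1.8431, 1.1685, -1.4220) x4=(-0.2539, 1.6422, -1.3263)
step 14: x0=(-1.3454, 0.5712, 0.2234) x1=(1.9168, 0.5482, -1.9186) x2=(0.1938, 1.3523, -0.9573) x3=(1.8613, 1.2034, -1.4251) x4=(-0.2457, 1.6214, -1.3289)
step 15: x0=(-1.3515, 0.5770, 0.2322) x1=(1.9418, 0.5650, -1.9272) x2=(0.2169, 1.3479, -0.9309) x3=(1.8797, 1.2371, -1.4291) x4=(-0.2366, 1.6001, -1.3307)
step 16: x0=(-1.3575, 0.5828, 0.2410) x1=(1.9668, 0.5821, -1.9354) x2=(0.2390, 1.3442, -0.9053) x3=(1.8981, 1.2697, -1.4339) x4=(-0.2265, 1.5782, -1.3316)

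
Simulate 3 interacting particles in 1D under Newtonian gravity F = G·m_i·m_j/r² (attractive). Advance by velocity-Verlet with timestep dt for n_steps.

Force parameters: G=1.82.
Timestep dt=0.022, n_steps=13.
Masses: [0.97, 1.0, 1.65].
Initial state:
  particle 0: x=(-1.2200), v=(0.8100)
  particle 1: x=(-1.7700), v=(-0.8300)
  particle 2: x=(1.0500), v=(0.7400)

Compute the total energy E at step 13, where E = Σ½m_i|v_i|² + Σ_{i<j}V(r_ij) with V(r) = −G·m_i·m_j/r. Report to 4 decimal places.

-4.4463

step 0: x0=(-1.2200) x1=(-1.7700) x2=(1.0500)
step 1: x0=(-1.2035) x1=(-1.7868) x2=(1.0661)
step 2: x0=(-1.1893) x1=(-1.8008) x2=(1.0820)
step 3: x0=(-1.1772) x1=(-1.8124) x2=(1.0976)
step 4: x0=(-1.1670) x1=(-1.8217) x2=(1.1129)
step 5: x0=(-1.1585) x1=(-1.8289) x2=(1.1280)
step 6: x0=(-1.1517) x1=(-1.8340) x2=(1.1428)
step 7: x0=(-1.1466) x1=(-1.8371) x2=(1.1573)
step 8: x0=(-1.1430) x1=(-1.8382) x2=(1.1716)
step 9: x0=(-1.1410) x1=(-1.8374) x2=(1.1856)
step 10: x0=(-1.1405) x1=(-1.8347) x2=(1.1994)
step 11: x0=(-1.1416) x1=(-1.8301) x2=(1.2129)
step 12: x0=(-1.1443) x1=(-1.8235) x2=(1.2262)
step 13: x0=(-1.1486) x1=(-1.8148) x2=(1.2392)
step 0 velocities: v0=(0.8100) v1=(-0.8300) v2=(0.7400)
step 0: KE=1.1144, PE=-5.5579, E=-4.4435
step 13 velocities: v0=(-0.2363) v1=(0.4388) v2=(0.5861)
step 13: KE=0.4068, PE=-4.8531, E=-4.4463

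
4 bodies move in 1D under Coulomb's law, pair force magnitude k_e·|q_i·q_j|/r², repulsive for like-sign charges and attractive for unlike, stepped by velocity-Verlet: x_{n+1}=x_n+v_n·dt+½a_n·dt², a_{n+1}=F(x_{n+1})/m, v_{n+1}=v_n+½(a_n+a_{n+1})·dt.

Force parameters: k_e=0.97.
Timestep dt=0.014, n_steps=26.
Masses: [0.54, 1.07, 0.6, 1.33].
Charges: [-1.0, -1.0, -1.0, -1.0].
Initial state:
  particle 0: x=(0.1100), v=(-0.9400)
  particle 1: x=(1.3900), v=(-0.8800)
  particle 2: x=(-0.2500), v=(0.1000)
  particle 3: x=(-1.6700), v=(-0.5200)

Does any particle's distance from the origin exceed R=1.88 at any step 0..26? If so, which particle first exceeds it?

step 0: x0=(0.1100) x1=(1.3900) x2=(-0.2500) x3=(-1.6700)
step 1: x0=(0.0981) x1=(1.3778) x2=(-0.2498) x3=(-1.6773)
step 2: x0=(0.0891) x1=(1.3657) x2=(-0.2522) x3=(-1.6848)
step 3: x0=(0.0830) x1=(1.3539) x2=(-0.2573) x3=(-1.6924)
step 4: x0=(0.0798) x1=(1.3423) x2=(-0.2650) x3=(-1.7002)
step 5: x0=(0.0794) x1=(1.3308) x2=(-0.2754) x3=(-1.7080)
step 6: x0=(0.0818) x1=(1.3196) x2=(-0.2883) x3=(-1.7160)
step 7: x0=(0.0866) x1=(1.3086) x2=(-0.3035) x3=(-1.7242)
step 8: x0=(0.0935) x1=(1.2978) x2=(-0.3207) x3=(-1.7324)
step 9: x0=(0.1024) x1=(1.2871) x2=(-0.3398) x3=(-1.7408)
step 10: x0=(0.1130) x1=(1.2767) x2=(-0.3604) x3=(-1.7493)
step 11: x0=(0.1249) x1=(1.2666) x2=(-0.3824) x3=(-1.7580)
step 12: x0=(0.1381) x1=(1.2566) x2=(-0.4055) x3=(-1.7667)
step 13: x0=(0.1522) x1=(1.2469) x2=(-0.4297) x3=(-1.7757)
step 14: x0=(0.1672) x1=(1.2374) x2=(-0.4547) x3=(-1.7847)
step 15: x0=(0.1829) x1=(1.2281) x2=(-0.4805) x3=(-1.7939)
step 16: x0=(0.1992) x1=(1.2191) x2=(-0.5070) x3=(-1.8032)
step 17: x0=(0.2159) x1=(1.2103) x2=(-0.5340) x3=(-1.8126)
step 18: x0=(0.2330) x1=(1.2018) x2=(-0.5615) x3=(-1.8222)
step 19: x0=(0.2503) x1=(1.1935) x2=(-0.5893) x3=(-1.8320)
step 20: x0=(0.2678) x1=(1.1855) x2=(-0.6176) x3=(-1.8418)
step 21: x0=(0.2855) x1=(1.1778) x2=(-0.6461) x3=(-1.8518)
step 22: x0=(0.3031) x1=(1.1704) x2=(-0.6748) x3=(-1.8620)
step 23: x0=(0.3208) x1=(1.1634) x2=(-0.7038) x3=(-1.8723)
step 24: x0=(0.3383) x1=(1.1566) x2=(-0.7329) x3=(-1.8828)
step 25: x0=(0.3558) x1=(1.1502) x2=(-0.7621) x3=(-1.8934)
step 26: x0=(0.3730) x1=(1.1441) x2=(-0.7914) x3=(-1.9041)

yes, particle 3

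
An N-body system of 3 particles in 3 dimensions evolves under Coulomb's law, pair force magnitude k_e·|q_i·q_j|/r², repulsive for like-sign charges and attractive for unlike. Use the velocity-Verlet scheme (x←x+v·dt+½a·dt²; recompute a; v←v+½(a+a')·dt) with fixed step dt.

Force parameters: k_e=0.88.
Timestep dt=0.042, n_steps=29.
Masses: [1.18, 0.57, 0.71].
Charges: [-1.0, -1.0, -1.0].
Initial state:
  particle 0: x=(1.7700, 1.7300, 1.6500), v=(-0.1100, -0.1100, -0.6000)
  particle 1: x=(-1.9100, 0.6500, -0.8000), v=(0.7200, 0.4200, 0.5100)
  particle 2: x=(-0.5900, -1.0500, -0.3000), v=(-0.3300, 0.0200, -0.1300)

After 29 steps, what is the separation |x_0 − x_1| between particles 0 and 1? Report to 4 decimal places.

3.1330

step 0: x0=(1.7700, 1.7300, 1.6500) x1=(-1.9100, 0.6500, -0.8000) x2=(-0.5900, -1.0500, -0.3000)
step 1: x0=(1.7654, 1.7254, 1.6248) x1=(-1.8800, 0.6678, -0.7787) x2=(-0.6038, -1.0494, -0.3054)
step 2: x0=(1.7610, 1.7209, 1.5997) x1=(-1.8504, 0.6861, -0.7576) x2=(-0.6173, -1.0492, -0.3108)
step 3: x0=(1.7566, 1.7164, 1.5747) x1=(-1.8213, 0.7048, -0.7366) x2=(-0.6307, -1.0495, -0.3162)
step 4: x0=(1.7523, 1.7121, 1.5498) x1=(-1.7926, 0.7239, -0.7159) x2=(-0.6439, -1.0502, -0.3215)
step 5: x0=(1.7481, 1.7077, 1.5249) x1=(-1.7643, 0.7435, -0.6953) x2=(-0.6569, -1.0514, -0.3268)
step 6: x0=(1.7441, 1.7035, 1.5001) x1=(-1.7364, 0.7635, -0.6749) x2=(-0.6698, -1.0531, -0.3321)
step 7: x0=(1.7401, 1.6993, 1.4754) x1=(-1.7090, 0.7840, -0.6547) x2=(-0.6825, -1.0553, -0.3374)
step 8: x0=(1.7363, 1.6952, 1.4507) x1=(-1.6820, 0.8050, -0.6347) x2=(-0.6950, -1.0580, -0.3426)
step 9: x0=(1.7325, 1.6912, 1.4261) x1=(-1.6555, 0.8265, -0.6148) x2=(-0.7074, -1.0613, -0.3479)
step 10: x0=(1.7289, 1.6872, 1.4016) x1=(-1.6293, 0.8485, -0.5951) x2=(-0.7197, -1.0650, -0.3531)
step 11: x0=(1.7254, 1.6833, 1.3772) x1=(-1.6035, 0.8710, -0.5755) x2=(-0.7318, -1.0692, -0.3584)
step 12: x0=(1.7220, 1.6795, 1.3528) x1=(-1.5781, 0.8939, -0.5561) x2=(-0.7438, -1.0740, -0.3636)
step 13: x0=(1.7187, 1.6757, 1.3285) x1=(-1.5531, 0.9174, -0.5369) x2=(-0.7557, -1.0793, -0.3689)
step 14: x0=(1.7156, 1.6721, 1.3043) x1=(-1.5285, 0.9414, -0.5177) x2=(-0.7675, -1.0851, -0.3742)
step 15: x0=(1.7126, 1.6684, 1.2802) x1=(-1.5042, 0.9659, -0.4987) x2=(-0.7792, -1.0915, -0.3795)
step 16: x0=(1.7097, 1.6649, 1.2561) x1=(-1.4803, 0.9909, -0.4798) x2=(-0.7909, -1.0983, -0.3848)
step 17: x0=(1.7069, 1.6614, 1.2322) x1=(-1.4568, 1.0164, -0.4611) x2=(-0.8025, -1.1057, -0.3901)
step 18: x0=(1.7043, 1.6580, 1.2083) x1=(-1.4336, 1.0424, -0.4424) x2=(-0.8141, -1.1136, -0.3956)
step 19: x0=(1.7018, 1.6547, 1.1845) x1=(-1.4107, 1.0689, -0.4239) x2=(-0.8256, -1.1220, -0.4010)
step 20: x0=(1.6995, 1.6515, 1.1607) x1=(-1.3881, 1.0959, -0.4054) x2=(-0.8370, -1.1309, -0.4065)
step 21: x0=(1.6973, 1.6483, 1.1370) x1=(-1.3659, 1.1233, -0.3871) x2=(-0.8485, -1.1403, -0.4120)
step 22: x0=(1.6953, 1.6452, 1.1135) x1=(-1.3439, 1.1512, -0.3688) x2=(-0.8600, -1.1502, -0.4176)
step 23: x0=(1.6934, 1.6421, 1.0900) x1=(-1.3223, 1.1795, -0.3507) x2=(-0.8714, -1.1606, -0.4233)
step 24: x0=(1.6916, 1.6391, 1.0665) x1=(-1.3010, 1.2082, -0.3326) x2=(-0.8829, -1.1714, -0.4290)
step 25: x0=(1.6900, 1.6362, 1.0432) x1=(-1.2800, 1.2374, -0.3146) x2=(-0.8944, -1.1827, -0.4348)
step 26: x0=(1.6886, 1.6334, 1.0199) x1=(-1.2593, 1.2670, -0.2967) x2=(-0.9059, -1.1944, -0.4406)
step 27: x0=(1.6873, 1.6306, 0.9967) x1=(-1.2389, 1.2970, -0.2789) x2=(-0.9174, -1.2066, -0.4465)
step 28: x0=(1.6862, 1.6279, 0.9736) x1=(-1.2187, 1.3275, -0.2612) x2=(-0.9290, -1.2192, -0.4525)
step 29: x0=(1.6853, 1.6253, 0.9506) x1=(-1.1989, 1.3582, -0.2435) x2=(-0.9406, -1.2322, -0.4586)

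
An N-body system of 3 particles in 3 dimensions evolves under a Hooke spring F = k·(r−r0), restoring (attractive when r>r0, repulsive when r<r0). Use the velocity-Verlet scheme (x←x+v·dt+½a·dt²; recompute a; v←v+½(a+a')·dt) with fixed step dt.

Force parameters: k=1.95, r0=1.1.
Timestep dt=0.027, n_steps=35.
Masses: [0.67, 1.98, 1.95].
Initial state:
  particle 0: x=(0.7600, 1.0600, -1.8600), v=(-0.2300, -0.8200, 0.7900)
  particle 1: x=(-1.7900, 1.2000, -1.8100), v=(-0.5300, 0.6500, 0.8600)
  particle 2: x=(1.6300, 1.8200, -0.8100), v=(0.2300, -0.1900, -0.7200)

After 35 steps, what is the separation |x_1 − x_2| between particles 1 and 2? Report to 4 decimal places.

1.8626

step 0: x0=(0.7600, 1.0600, -1.8600) x1=(-1.7900, 1.2000, -1.8100) x2=(1.6300, 1.8200, -0.8100)
step 1: x0=(0.7525, 1.0382, -1.8383) x1=(-1.8029, 1.2177, -1.7865) x2=(1.6352, 1.8146, -0.8298)
step 2: x0=(0.7425, 1.0171, -1.8159) x1=(-1.8131, 1.2356, -1.7626) x2=(1.6386, 1.8088, -0.8503)
step 3: x0=(0.7299, 0.9967, -1.7929) x1=(-1.8205, 1.2537, -1.7383) x2=(1.6399, 1.8025, -0.8715)
step 4: x0=(0.7148, 0.9771, -1.7693) x1=(-1.8251, 1.2719, -1.7135) x2=(1.6394, 1.7958, -0.8933)
step 5: x0=(0.6971, 0.9583, -1.7451) x1=(-1.8270, 1.2903, -1.6884) x2=(1.6369, 1.7886, -0.9157)
step 6: x0=(0.6769, 0.9404, -1.7203) x1=(-1.8261, 1.3089, -1.6629) x2=(1.6325, 1.7810, -0.9386)
step 7: x0=(0.6543, 0.9235, -1.6951) x1=(-1.8225, 1.3275, -1.6370) x2=(1.6261, 1.7731, -0.9620)
step 8: x0=(0.6292, 0.9074, -1.6694) x1=(-1.8161, 1.3461, -1.6109) x2=(1.6178, 1.7647, -0.9860)
step 9: x0=(0.6018, 0.8924, -1.6432) x1=(-1.8071, 1.3648, -1.5844) x2=(1.6077, 1.7560, -1.0103)
step 10: x0=(0.5721, 0.8784, -1.6166) x1=(-1.7955, 1.3835, -1.5577) x2=(1.5956, 1.7469, -1.0351)
step 11: x0=(0.5402, 0.8654, -1.5897) x1=(-1.7813, 1.4022, -1.5308) x2=(1.5817, 1.7375, -1.0603)
step 12: x0=(0.5061, 0.8535, -1.5624) x1=(-1.7645, 1.4208, -1.5037) x2=(1.5659, 1.7277, -1.0857)
step 13: x0=(0.4701, 0.8426, -1.5348) x1=(-1.7453, 1.4394, -1.4763) x2=(1.5483, 1.7177, -1.1115)
step 14: x0=(0.4322, 0.8329, -1.5069) x1=(-1.7236, 1.4579, -1.4489) x2=(1.5289, 1.7073, -1.1375)
step 15: x0=(0.3925, 0.8243, -1.4788) x1=(-1.6996, 1.4762, -1.4213) x2=(1.5077, 1.6967, -1.1637)
step 16: x0=(0.3512, 0.8168, -1.4504) x1=(-1.6734, 1.4945, -1.3936) x2=(1.4848, 1.6859, -1.1901)
step 17: x0=(0.3084, 0.8105, -1.4219) x1=(-1.6450, 1.5126, -1.3658) x2=(1.4602, 1.6747, -1.2167)
step 18: x0=(0.2642, 0.8054, -1.3932) x1=(-1.6144, 1.5305, -1.3380) x2=(1.4339, 1.6634, -1.2433)
step 19: x0=(0.2188, 0.8013, -1.3643) x1=(-1.5819, 1.5483, -1.3101) x2=(1.4060, 1.6518, -1.2700)
step 20: x0=(0.1724, 0.7984, -1.3354) x1=(-1.5474, 1.5658, -1.2823) x2=(1.3765, 1.6401, -1.2968)
step 21: x0=(0.1251, 0.7967, -1.3064) x1=(-1.5111, 1.5832, -1.2544) x2=(1.3454, 1.6281, -1.3235)
step 22: x0=(0.0771, 0.7960, -1.2773) x1=(-1.4731, 1.6004, -1.2267) x2=(1.3129, 1.6160, -1.3503)
step 23: x0=(0.0285, 0.7965, -1.2483) x1=(-1.4334, 1.6173, -1.1989) x2=(1.2789, 1.6037, -1.3769)
step 24: x0=(-0.0204, 0.7980, -1.2193) x1=(-1.3923, 1.6341, -1.1713) x2=(1.2434, 1.5913, -1.4035)
step 25: x0=(-0.0695, 0.8004, -1.1903) x1=(-1.3497, 1.6506, -1.1438) x2=(1.2066, 1.5787, -1.4299)
step 26: x0=(-0.1187, 0.8039, -1.1615) x1=(-1.3058, 1.6670, -1.1164) x2=(1.1685, 1.5660, -1.4561)
step 27: x0=(-0.1677, 0.8083, -1.1328) x1=(-1.2607, 1.6831, -1.0891) x2=(1.1291, 1.5532, -1.4822)
step 28: x0=(-0.2164, 0.8135, -1.1044) x1=(-1.2145, 1.6991, -1.0621) x2=(1.0884, 1.5403, -1.5080)
step 29: x0=(-0.2647, 0.8195, -1.0761) x1=(-1.1673, 1.7149, -1.0351) x2=(1.0466, 1.5273, -1.5336)
step 30: x0=(-0.3125, 0.8262, -1.0481) x1=(-1.1192, 1.7305, -1.0084) x2=(1.0037, 1.5142, -1.5589)
step 31: x0=(-0.3595, 0.8335, -1.0205) x1=(-1.0702, 1.7460, -0.9819) x2=(0.9598, 1.5010, -1.5838)
step 32: x0=(-0.4058, 0.8413, -0.9932) x1=(-1.0206, 1.7614, -0.9556) x2=(0.9148, 1.4878, -1.6085)
step 33: x0=(-0.4513, 0.8496, -0.9663) x1=(-0.9703, 1.7766, -0.9295) x2=(0.8688, 1.4745, -1.6327)
step 34: x0=(-0.4958, 0.8582, -0.9398) x1=(-0.9194, 1.7918, -0.9036) x2=(0.8220, 1.4612, -1.6566)
step 35: x0=(-0.5393, 0.8671, -0.9139) x1=(-0.8680, 1.8070, -0.8780) x2=(0.7743, 1.4478, -1.6801)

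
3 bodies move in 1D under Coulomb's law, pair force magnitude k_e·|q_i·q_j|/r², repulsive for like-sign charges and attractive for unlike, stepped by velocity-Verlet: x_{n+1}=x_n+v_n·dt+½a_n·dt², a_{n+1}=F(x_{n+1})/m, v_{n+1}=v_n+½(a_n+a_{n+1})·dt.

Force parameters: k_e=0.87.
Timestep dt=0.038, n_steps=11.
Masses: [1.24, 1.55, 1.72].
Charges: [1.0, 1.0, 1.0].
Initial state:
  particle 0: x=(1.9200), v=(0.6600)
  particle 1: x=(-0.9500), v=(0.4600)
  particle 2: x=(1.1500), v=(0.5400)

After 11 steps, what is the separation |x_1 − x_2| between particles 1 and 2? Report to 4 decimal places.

2.0931

step 0: x0=(1.9200) x1=(-0.9500) x2=(1.1500)
step 1: x0=(1.9460) x1=(-0.9327) x2=(1.1700)
step 2: x0=(1.9738) x1=(-0.9156) x2=(1.1889)
step 3: x0=(2.0034) x1=(-0.8988) x2=(1.2068)
step 4: x0=(2.0346) x1=(-0.8823) x2=(1.2238)
step 5: x0=(2.0676) x1=(-0.8661) x2=(1.2398)
step 6: x0=(2.1021) x1=(-0.8502) x2=(1.2548)
step 7: x0=(2.1382) x1=(-0.8345) x2=(1.2691)
step 8: x0=(2.1757) x1=(-0.8191) x2=(1.2825)
step 9: x0=(2.2146) x1=(-0.8040) x2=(1.2952)
step 10: x0=(2.2548) x1=(-0.7891) x2=(1.3072)
step 11: x0=(2.2963) x1=(-0.7746) x2=(1.3185)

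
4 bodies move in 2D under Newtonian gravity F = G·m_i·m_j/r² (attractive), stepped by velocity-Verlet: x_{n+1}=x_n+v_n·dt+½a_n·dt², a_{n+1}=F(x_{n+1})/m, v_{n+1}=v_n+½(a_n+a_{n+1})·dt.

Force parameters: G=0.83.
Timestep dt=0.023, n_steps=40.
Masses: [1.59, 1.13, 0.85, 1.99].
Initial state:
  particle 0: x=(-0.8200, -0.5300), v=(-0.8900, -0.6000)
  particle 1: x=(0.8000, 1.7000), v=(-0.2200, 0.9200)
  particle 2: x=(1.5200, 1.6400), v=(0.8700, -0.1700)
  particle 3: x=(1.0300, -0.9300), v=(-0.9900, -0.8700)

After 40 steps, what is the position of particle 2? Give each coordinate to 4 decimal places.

step 0: x0=(-0.8200, -0.5300) x1=(0.8000, 1.7000) x2=(1.5200, 1.6400) x3=(1.0300, -0.9300)
step 1: x0=(-0.8403, -0.5438) x1=(0.7953, 1.7210) x2=(1.5395, 1.6360) x3=(1.0071, -0.9499)
step 2: x0=(-0.8603, -0.5576) x1=(0.7912, 1.7418) x2=(1.5580, 1.6320) x3=(0.9841, -0.9697)
step 3: x0=(-0.8800, -0.5713) x1=(0.7876, 1.7623) x2=(1.5757, 1.6279) x3=(0.9609, -0.9893)
step 4: x0=(-0.8995, -0.5850) x1=(0.7846, 1.7825) x2=(1.5925, 1.6238) x3=(0.9374, -1.0087)
step 5: x0=(-0.9186, -0.5987) x1=(0.7821, 1.8024) x2=(1.6085, 1.6197) x3=(0.9138, -1.0280)
step 6: x0=(-0.9374, -0.6124) x1=(0.7801, 1.8220) x2=(1.6238, 1.6156) x3=(0.8901, -1.0472)
step 7: x0=(-0.9559, -0.6261) x1=(0.7785, 1.8414) x2=(1.6383, 1.6115) x3=(0.8661, -1.0661)
step 8: x0=(-0.9741, -0.6398) x1=(0.7773, 1.8604) x2=(1.6522, 1.6074) x3=(0.8420, -1.0850)
step 9: x0=(-0.9921, -0.6535) x1=(0.7765, 1.8792) x2=(1.6654, 1.6033) x3=(0.8176, -1.1036)
step 10: x0=(-1.0097, -0.6672) x1=(0.7761, 1.8977) x2=(1.6780, 1.5993) x3=(0.7931, -1.1222)
step 11: x0=(-1.0270, -0.6808) x1=(0.7760, 1.9159) x2=(1.6900, 1.5953) x3=(0.7684, -1.1406)
step 12: x0=(-1.0441, -0.6945) x1=(0.7763, 1.9338) x2=(1.7014, 1.5913) x3=(0.7436, -1.1588)
step 13: x0=(-1.0608, -0.7082) x1=(0.7769, 1.9514) x2=(1.7123, 1.5873) x3=(0.7185, -1.1769)
step 14: x0=(-1.0772, -0.7219) x1=(0.7778, 1.9688) x2=(1.7226, 1.5835) x3=(0.6933, -1.1948)
step 15: x0=(-1.0934, -0.7356) x1=(0.7790, 1.9859) x2=(1.7325, 1.5796) x3=(0.6678, -1.2126)
step 16: x0=(-1.1092, -0.7493) x1=(0.7804, 2.0027) x2=(1.7418, 1.5759) x3=(0.6422, -1.2303)
step 17: x0=(-1.1248, -0.7630) x1=(0.7822, 2.0192) x2=(1.7506, 1.5722) x3=(0.6164, -1.2478)
step 18: x0=(-1.1400, -0.7768) x1=(0.7842, 2.0355) x2=(1.7590, 1.5685) x3=(0.5905, -1.2652)
step 19: x0=(-1.1549, -0.7906) x1=(0.7864, 2.0515) x2=(1.7669, 1.5649) x3=(0.5643, -1.2824)
step 20: x0=(-1.1695, -0.8044) x1=(0.7889, 2.0672) x2=(1.7743, 1.5614) x3=(0.5379, -1.2995)
step 21: x0=(-1.1838, -0.8182) x1=(0.7916, 2.0827) x2=(1.7814, 1.5580) x3=(0.5113, -1.3165)
step 22: x0=(-1.1978, -0.8320) x1=(0.7946, 2.0979) x2=(1.7880, 1.5546) x3=(0.4846, -1.3333)
step 23: x0=(-1.2115, -0.8459) x1=(0.7977, 2.1128) x2=(1.7941, 1.5513) x3=(0.4576, -1.3500)
step 24: x0=(-1.2249, -0.8598) x1=(0.8011, 2.1275) x2=(1.7999, 1.5481) x3=(0.4305, -1.3665)
step 25: x0=(-1.2380, -0.8738) x1=(0.8047, 2.1419) x2=(1.8053, 1.5450) x3=(0.4031, -1.3829)
step 26: x0=(-1.2507, -0.8878) x1=(0.8084, 2.1561) x2=(1.8103, 1.5419) x3=(0.3756, -1.3992)
step 27: x0=(-1.2631, -0.9019) x1=(0.8124, 2.1701) x2=(1.8150, 1.5390) x3=(0.3478, -1.4153)
step 28: x0=(-1.2752, -0.9159) x1=(0.8166, 2.1837) x2=(1.8192, 1.5361) x3=(0.3198, -1.4313)
step 29: x0=(-1.2869, -0.9301) x1=(0.8209, 2.1972) x2=(1.8231, 1.5333) x3=(0.2916, -1.4471)
step 30: x0=(-1.2983, -0.9443) x1=(0.8254, 2.2104) x2=(1.8266, 1.5306) x3=(0.2632, -1.4628)
step 31: x0=(-1.3093, -0.9585) x1=(0.8301, 2.2233) x2=(1.8298, 1.5280) x3=(0.2345, -1.4783)
step 32: x0=(-1.3200, -0.9729) x1=(0.8350, 2.2360) x2=(1.8327, 1.5255) x3=(0.2057, -1.4937)
step 33: x0=(-1.3304, -0.9873) x1=(0.8400, 2.2484) x2=(1.8352, 1.5231) x3=(0.1766, -1.5090)
step 34: x0=(-1.3404, -1.0017) x1=(0.8452, 2.2607) x2=(1.8374, 1.5208) x3=(0.1472, -1.5240)
step 35: x0=(-1.3500, -1.0162) x1=(0.8505, 2.2726) x2=(1.8392, 1.5186) x3=(0.1176, -1.5390)
step 36: x0=(-1.3592, -1.0309) x1=(0.8561, 2.2843) x2=(1.8407, 1.5165) x3=(0.0878, -1.5538)
step 37: x0=(-1.3681, -1.0456) x1=(0.8617, 2.2958) x2=(1.8419, 1.5146) x3=(0.0577, -1.5684)
step 38: x0=(-1.3766, -1.0604) x1=(0.8675, 2.3071) x2=(1.8428, 1.5127) x3=(0.0273, -1.5829)
step 39: x0=(-1.3847, -1.0752) x1=(0.8735, 2.3181) x2=(1.8434, 1.5110) x3=(-0.0033, -1.5972)
step 40: x0=(-1.3923, -1.0902) x1=(0.8796, 2.3289) x2=(1.8437, 1.5093) x3=(-0.0342, -1.6113)

(1.8437, 1.5093)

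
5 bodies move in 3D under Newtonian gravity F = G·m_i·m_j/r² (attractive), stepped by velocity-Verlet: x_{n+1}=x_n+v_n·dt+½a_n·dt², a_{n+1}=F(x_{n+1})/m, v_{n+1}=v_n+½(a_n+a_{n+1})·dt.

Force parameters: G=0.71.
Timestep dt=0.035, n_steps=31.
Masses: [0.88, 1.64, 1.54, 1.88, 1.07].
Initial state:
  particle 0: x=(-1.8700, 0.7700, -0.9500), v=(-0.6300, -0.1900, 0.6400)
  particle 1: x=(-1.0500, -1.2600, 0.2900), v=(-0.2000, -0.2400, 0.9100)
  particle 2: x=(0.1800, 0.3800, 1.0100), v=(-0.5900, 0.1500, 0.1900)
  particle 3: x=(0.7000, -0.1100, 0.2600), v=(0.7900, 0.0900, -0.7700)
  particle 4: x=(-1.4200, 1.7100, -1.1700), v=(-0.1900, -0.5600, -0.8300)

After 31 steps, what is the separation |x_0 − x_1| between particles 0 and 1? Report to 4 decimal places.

step 0: x0=(-1.8700, 0.7700, -0.9500) x1=(-1.0500, -1.2600, 0.2900) x2=(0.1800, 0.3800, 1.0100) x3=(0.7000, -0.1100, 0.2600) x4=(-1.4200, 1.7100, -1.1700)
step 1: x0=(-1.8917, 0.7636, -0.9275) x1=(-1.0568, -1.2681, 0.3218) x2=(0.1596, 0.3848, 1.0160) x3=(0.7271, -0.1066, 0.2335) x4=(-1.4267, 1.6900, -1.1989)
step 2: x0=(-1.9127, 0.7576, -0.9050) x1=(-1.0632, -1.2756, 0.3537) x2=(0.1396, 0.3888, 1.0207) x3=(0.7533, -0.1028, 0.2077) x4=(-1.4335, 1.6691, -1.2273)
step 3: x0=(-1.9330, 0.7521, -0.8824) x1=(-1.0691, -1.2826, 0.3855) x2=(0.1200, 0.3921, 1.0243) x3=(0.7784, -0.0986, 0.1826) x4=(-1.4403, 1.6474, -1.2553)
step 4: x0=(-1.9526, 0.7469, -0.8598) x1=(-1.0747, -1.2889, 0.4172) x2=(0.1008, 0.3947, 1.0268) x3=(0.8027, -0.0941, 0.1582) x4=(-1.4473, 1.6249, -1.2829)
step 5: x0=(-1.9714, 0.7421, -0.8372) x1=(-1.0799, -1.2947, 0.4489) x2=(0.0820, 0.3966, 1.0283) x3=(0.8260, -0.0893, 0.1344) x4=(-1.4543, 1.6016, -1.3099)
step 6: x0=(-1.9896, 0.7377, -0.8146) x1=(-1.0847, -1.3000, 0.4805) x2=(0.0634, 0.3980, 1.0288) x3=(0.8485, -0.0843, 0.1111) x4=(-1.4615, 1.5777, -1.3365)
step 7: x0=(-2.0070, 0.7336, -0.7921) x1=(-1.0892, -1.3047, 0.5121) x2=(0.0451, 0.3988, 1.0285) x3=(0.8701, -0.0790, 0.0884) x4=(-1.4687, 1.5530, -1.3625)
step 8: x0=(-2.0238, 0.7298, -0.7697) x1=(-1.0933, -1.3088, 0.5436) x2=(0.0272, 0.3990, 1.0272) x3=(0.8910, -0.0735, 0.0662) x4=(-1.4760, 1.5276, -1.3879)
step 9: x0=(-2.0398, 0.7263, -0.7474) x1=(-1.0970, -1.3124, 0.5750) x2=(0.0094, 0.3988, 1.0252) x3=(0.9110, -0.0679, 0.0445) x4=(-1.4834, 1.5016, -1.4128)
step 10: x0=(-2.0552, 0.7229, -0.7253) x1=(-1.1004, -1.3154, 0.6063) x2=(-0.0081, 0.3980, 1.0223) x3=(0.9303, -0.0621, 0.0232) x4=(-1.4908, 1.4751, -1.4372)
step 11: x0=(-2.0698, 0.7198, -0.7033) x1=(-1.1035, -1.3179, 0.6375) x2=(-0.0254, 0.3968, 1.0187) x3=(0.9488, -0.0562, 0.0024) x4=(-1.4983, 1.4479, -1.4609)
step 12: x0=(-2.0838, 0.7169, -0.6814) x1=(-1.1062, -1.3199, 0.6686) x2=(-0.0426, 0.3951, 1.0144) x3=(0.9666, -0.0501, -0.0180) x4=(-1.5059, 1.4202, -1.4840)
step 13: x0=(-2.0971, 0.7141, -0.6597) x1=(-1.1086, -1.3213, 0.6995) x2=(-0.0595, 0.3930, 1.0094) x3=(0.9836, -0.0439, -0.0380) x4=(-1.5135, 1.3920, -1.5066)
step 14: x0=(-2.1098, 0.7114, -0.6382) x1=(-1.1107, -1.3222, 0.7304) x2=(-0.0763, 0.3904, 1.0037) x3=(1.0000, -0.0376, -0.0576) x4=(-1.5211, 1.3633, -1.5285)
step 15: x0=(-2.1218, 0.7088, -0.6169) x1=(-1.1124, -1.3225, 0.7611) x2=(-0.0930, 0.3874, 0.9974) x3=(1.0157, -0.0312, -0.0769) x4=(-1.5288, 1.3342, -1.5498)
step 16: x0=(-2.1331, 0.7063, -0.5957) x1=(-1.1139, -1.3223, 0.7916) x2=(-0.1095, 0.3840, 0.9904) x3=(1.0307, -0.0247, -0.0957) x4=(-1.5365, 1.3046, -1.5705)
step 17: x0=(-2.1438, 0.7038, -0.5747) x1=(-1.1150, -1.3216, 0.8220) x2=(-0.1259, 0.3802, 0.9829) x3=(1.0451, -0.0181, -0.1142) x4=(-1.5442, 1.2747, -1.5906)
step 18: x0=(-2.1539, 0.7014, -0.5538) x1=(-1.1159, -1.3203, 0.8523) x2=(-0.1422, 0.3759, 0.9748) x3=(1.0588, -0.0115, -0.1324) x4=(-1.5519, 1.2443, -1.6101)
step 19: x0=(-2.1634, 0.6989, -0.5331) x1=(-1.1164, -1.3185, 0.8824) x2=(-0.1584, 0.3712, 0.9661) x3=(1.0719, -0.0048, -0.1502) x4=(-1.5596, 1.2136, -1.6290)
step 20: x0=(-2.1722, 0.6965, -0.5126) x1=(-1.1166, -1.3161, 0.9123) x2=(-0.1746, 0.3661, 0.9568) x3=(1.0843, 0.0020, -0.1677) x4=(-1.5673, 1.1826, -1.6473)
step 21: x0=(-2.1805, 0.6940, -0.4923) x1=(-1.1166, -1.3132, 0.9420) x2=(-0.1906, 0.3606, 0.9471) x3=(1.0962, 0.0088, -0.1849) x4=(-1.5750, 1.1512, -1.6650)
step 22: x0=(-2.1881, 0.6914, -0.4721) x1=(-1.1163, -1.3097, 0.9716) x2=(-0.2066, 0.3547, 0.9368) x3=(1.1075, 0.0157, -0.2018) x4=(-1.5826, 1.1196, -1.6820)
step 23: x0=(-2.1952, 0.6888, -0.4520) x1=(-1.1156, -1.3057, 1.0009) x2=(-0.2226, 0.3484, 0.9261) x3=(1.1181, 0.0226, -0.2184) x4=(-1.5902, 1.0877, -1.6985)
step 24: x0=(-2.2016, 0.6862, -0.4321) x1=(-1.1147, -1.3012, 1.0301) x2=(-0.2385, 0.3417, 0.9149) x3=(1.1282, 0.0295, -0.2347) x4=(-1.5977, 1.0555, -1.7144)
step 25: x0=(-2.2075, 0.6834, -0.4124) x1=(-1.1135, -1.2961, 1.0590) x2=(-0.2544, 0.3346, 0.9032) x3=(1.1377, 0.0365, -0.2506) x4=(-1.6052, 1.0231, -1.7297)
step 26: x0=(-2.2128, 0.6805, -0.3927) x1=(-1.1121, -1.2904, 1.0877) x2=(-0.2703, 0.3271, 0.8911) x3=(1.1466, 0.0435, -0.2664) x4=(-1.6126, 0.9904, -1.7444)
step 27: x0=(-2.2175, 0.6775, -0.3732) x1=(-1.1104, -1.2842, 1.1162) x2=(-0.2861, 0.3192, 0.8786) x3=(1.1550, 0.0506, -0.2818) x4=(-1.6199, 0.9576, -1.7586)
step 28: x0=(-2.2216, 0.6743, -0.3538) x1=(-1.1083, -1.2774, 1.1444) x2=(-0.3020, 0.3108, 0.8657) x3=(1.1628, 0.0576, -0.2969) x4=(-1.6271, 0.9245, -1.7721)
step 29: x0=(-2.2252, 0.6710, -0.3345) x1=(-1.1061, -1.2701, 1.1723) x2=(-0.3178, 0.3021, 0.8524) x3=(1.1701, 0.0647, -0.3118) x4=(-1.6343, 0.8913, -1.7851)
step 30: x0=(-2.2282, 0.6676, -0.3153) x1=(-1.1035, -1.2622, 1.2000) x2=(-0.3337, 0.2930, 0.8387) x3=(1.1768, 0.0718, -0.3265) x4=(-1.6414, 0.8579, -1.7975)
step 31: x0=(-2.2306, 0.6640, -0.2962) x1=(-1.1007, -1.2537, 1.2273) x2=(-0.3496, 0.2834, 0.8247) x3=(1.1830, 0.0788, -0.3408) x4=(-1.6483, 0.8243, -1.8094)

2.6973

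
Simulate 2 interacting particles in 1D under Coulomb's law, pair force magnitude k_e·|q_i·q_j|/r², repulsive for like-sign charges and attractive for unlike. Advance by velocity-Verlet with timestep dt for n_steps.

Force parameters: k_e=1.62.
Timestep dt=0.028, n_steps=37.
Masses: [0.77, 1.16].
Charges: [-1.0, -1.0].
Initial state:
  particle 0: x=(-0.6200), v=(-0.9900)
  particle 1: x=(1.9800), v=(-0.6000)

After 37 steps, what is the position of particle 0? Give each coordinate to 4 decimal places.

(-1.7931)

step 0: x0=(-0.6200) x1=(1.9800)
step 1: x0=(-0.6478) x1=(1.9633)
step 2: x0=(-0.6759) x1=(1.9467)
step 3: x0=(-0.7042) x1=(1.9303)
step 4: x0=(-0.7328) x1=(1.9141)
step 5: x0=(-0.7616) x1=(1.8980)
step 6: x0=(-0.7906) x1=(1.8821)
step 7: x0=(-0.8199) x1=(1.8663)
step 8: x0=(-0.8494) x1=(1.8507)
step 9: x0=(-0.8791) x1=(1.8352)
step 10: x0=(-0.9090) x1=(1.8199)
step 11: x0=(-0.9392) x1=(1.8047)
step 12: x0=(-0.9696) x1=(1.7896)
step 13: x0=(-1.0002) x1=(1.7748)
step 14: x0=(-1.0310) x1=(1.7600)
step 15: x0=(-1.0620) x1=(1.7454)
step 16: x0=(-1.0932) x1=(1.7309)
step 17: x0=(-1.1247) x1=(1.7166)
step 18: x0=(-1.1563) x1=(1.7024)
step 19: x0=(-1.1882) x1=(1.6883)
step 20: x0=(-1.2202) x1=(1.6744)
step 21: x0=(-1.2525) x1=(1.6606)
step 22: x0=(-1.2849) x1=(1.6469)
step 23: x0=(-1.3175) x1=(1.6334)
step 24: x0=(-1.3503) x1=(1.6200)
step 25: x0=(-1.3833) x1=(1.6067)
step 26: x0=(-1.4165) x1=(1.5935)
step 27: x0=(-1.4499) x1=(1.5805)
step 28: x0=(-1.4835) x1=(1.5675)
step 29: x0=(-1.5172) x1=(1.5547)
step 30: x0=(-1.5511) x1=(1.5420)
step 31: x0=(-1.5852) x1=(1.5295)
step 32: x0=(-1.6194) x1=(1.5170)
step 33: x0=(-1.6538) x1=(1.5046)
step 34: x0=(-1.6884) x1=(1.4924)
step 35: x0=(-1.7231) x1=(1.4802)
step 36: x0=(-1.7580) x1=(1.4682)
step 37: x0=(-1.7931) x1=(1.4563)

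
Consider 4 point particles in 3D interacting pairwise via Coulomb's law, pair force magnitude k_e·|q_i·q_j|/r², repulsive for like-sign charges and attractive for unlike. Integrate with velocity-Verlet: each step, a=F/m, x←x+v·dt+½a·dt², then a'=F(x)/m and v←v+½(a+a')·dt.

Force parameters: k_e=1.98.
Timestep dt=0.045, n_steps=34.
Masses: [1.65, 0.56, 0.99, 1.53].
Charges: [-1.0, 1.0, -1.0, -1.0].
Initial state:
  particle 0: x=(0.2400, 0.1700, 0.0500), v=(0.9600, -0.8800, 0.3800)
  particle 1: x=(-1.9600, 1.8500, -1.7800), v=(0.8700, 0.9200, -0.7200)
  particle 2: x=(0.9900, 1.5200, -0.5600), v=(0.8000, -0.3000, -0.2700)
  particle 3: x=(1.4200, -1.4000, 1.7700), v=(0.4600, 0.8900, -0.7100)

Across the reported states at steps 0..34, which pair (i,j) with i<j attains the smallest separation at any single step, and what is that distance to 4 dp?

pair (0,3), distance 1.2857

step 0: x0=(0.2400, 0.1700, 0.0500) x1=(-1.9600, 1.8500, -1.7800) x2=(0.9900, 1.5200, -0.5600) x3=(1.4200, -1.4000, 1.7700)
step 1: x0=(0.2828, 0.1302, 0.0671) x1=(-1.9203, 1.8911, -1.8120) x2=(1.0261, 1.5072, -0.5726) x3=(1.4408, -1.3601, 1.7382)
step 2: x0=(0.3250, 0.0901, 0.0841) x1=(-1.8794, 1.9318, -1.8433) x2=(1.0625, 1.4959, -0.5860) x3=(1.4617, -1.3206, 1.7068)
step 3: x0=(0.3665, 0.0496, 0.1011) x1=(-1.8373, 1.9719, -1.8739) x2=(1.0991, 1.4859, -0.6004) x3=(1.4828, -1.2814, 1.6757)
step 4: x0=(0.4073, 0.0088, 0.1180) x1=(-1.7942, 2.0114, -1.9037) x2=(1.1358, 1.4774, -0.6156) x3=(1.5042, -1.2426, 1.6450)
step 5: x0=(0.4475, -0.0322, 0.1347) x1=(-1.7500, 2.0504, -1.9329) x2=(1.1726, 1.4701, -0.6316) x3=(1.5257, -1.2042, 1.6148)
step 6: x0=(0.4870, -0.0734, 0.1513) x1=(-1.7048, 2.0889, -1.9613) x2=(1.2096, 1.4642, -0.6486) x3=(1.5476, -1.1663, 1.5850)
step 7: x0=(0.5259, -0.1148, 0.1677) x1=(-1.6585, 2.1269, -1.9890) x2=(1.2466, 1.4595, -0.6664) x3=(1.5696, -1.1287, 1.5558)
step 8: x0=(0.5641, -0.1563, 0.1839) x1=(-1.6112, 2.1643, -2.0161) x2=(1.2837, 1.4561, -0.6850) x3=(1.5921, -1.0917, 1.5270)
step 9: x0=(0.6017, -0.1979, 0.1998) x1=(-1.5630, 2.2011, -2.0425) x2=(1.3207, 1.4539, -0.7045) x3=(1.6148, -1.0551, 1.4989)
step 10: x0=(0.6386, -0.2396, 0.2155) x1=(-1.5138, 2.2374, -2.0682) x2=(1.3578, 1.4528, -0.7248) x3=(1.6380, -1.0189, 1.4714)
step 11: x0=(0.6747, -0.2814, 0.2307) x1=(-1.4636, 2.2731, -2.0932) x2=(1.3948, 1.4529, -0.7460) x3=(1.6616, -0.9833, 1.4446)
step 12: x0=(0.7102, -0.3231, 0.2455) x1=(-1.4125, 2.3082, -2.1176) x2=(1.4318, 1.4541, -0.7680) x3=(1.6856, -0.9481, 1.4185)
step 13: x0=(0.7448, -0.3649, 0.2599) x1=(-1.3605, 2.3428, -2.1413) x2=(1.4687, 1.4564, -0.7908) x3=(1.7103, -0.9135, 1.3933)
step 14: x0=(0.7786, -0.4066, 0.2737) x1=(-1.3075, 2.3768, -2.1644) x2=(1.5055, 1.4597, -0.8144) x3=(1.7355, -0.8794, 1.3689)
step 15: x0=(0.8116, -0.4483, 0.2869) x1=(-1.2537, 2.4102, -2.1869) x2=(1.5422, 1.4641, -0.8388) x3=(1.7614, -0.8457, 1.3454)
step 16: x0=(0.8437, -0.4900, 0.2995) x1=(-1.1990, 2.4431, -2.2086) x2=(1.5788, 1.4695, -0.8640) x3=(1.7881, -0.8125, 1.3229)
step 17: x0=(0.8748, -0.5316, 0.3113) x1=(-1.1433, 2.4754, -2.2298) x2=(1.6152, 1.4759, -0.8900) x3=(1.8155, -0.7797, 1.3015)
step 18: x0=(0.9048, -0.5733, 0.3224) x1=(-1.0869, 2.5070, -2.2503) x2=(1.6514, 1.4832, -0.9167) x3=(1.8439, -0.7474, 1.2811)
step 19: x0=(0.9337, -0.6150, 0.3326) x1=(-1.0295, 2.5381, -2.2702) x2=(1.6875, 1.4915, -0.9443) x3=(1.8732, -0.7153, 1.2619)
step 20: x0=(0.9616, -0.6569, 0.3420) x1=(-0.9713, 2.5686, -2.2894) x2=(1.7235, 1.5007, -0.9726) x3=(1.9036, -0.6835, 1.2439)
step 21: x0=(0.9882, -0.6989, 0.3505) x1=(-0.9122, 2.5984, -2.3081) x2=(1.7592, 1.5108, -1.0016) x3=(1.9351, -0.6519, 1.2271)
step 22: x0=(1.0136, -0.7412, 0.3581) x1=(-0.8523, 2.6277, -2.3260) x2=(1.7947, 1.5218, -1.0314) x3=(1.9676, -0.6203, 1.2115)
step 23: x0=(1.0378, -0.7838, 0.3649) x1=(-0.7915, 2.6563, -2.3434) x2=(1.8300, 1.5336, -1.0619) x3=(2.0014, -0.5888, 1.1971)
step 24: x0=(1.0608, -0.8268, 0.3707) x1=(-0.7299, 2.6843, -2.3601) x2=(1.8651, 1.5463, -1.0931) x3=(2.0363, -0.5571, 1.1839)
step 25: x0=(1.0826, -0.8703, 0.3758) x1=(-0.6674, 2.7117, -2.3762) x2=(1.8999, 1.5599, -1.1251) x3=(2.0723, -0.5253, 1.1718)
step 26: x0=(1.1032, -0.9142, 0.3801) x1=(-0.6041, 2.7384, -2.3917) x2=(1.9345, 1.5742, -1.1578) x3=(2.1094, -0.4932, 1.1607)
step 27: x0=(1.1227, -0.9587, 0.3837) x1=(-0.5399, 2.7644, -2.4065) x2=(1.9688, 1.5894, -1.1912) x3=(2.1476, -0.4607, 1.1507)
step 28: x0=(1.1411, -1.0039, 0.3866) x1=(-0.4748, 2.7898, -2.4207) x2=(2.0028, 1.6053, -1.2253) x3=(2.1868, -0.4279, 1.1415)
step 29: x0=(1.1585, -1.0496, 0.3890) x1=(-0.4089, 2.8145, -2.4343) x2=(2.0365, 1.6220, -1.2601) x3=(2.2270, -0.3947, 1.1332)
step 30: x0=(1.1750, -1.0960, 0.3908) x1=(-0.3421, 2.8386, -2.4472) x2=(2.0700, 1.6395, -1.2955) x3=(2.2680, -0.3610, 1.1257)
step 31: x0=(1.1907, -1.1430, 0.3922) x1=(-0.2744, 2.8619, -2.4595) x2=(2.1031, 1.6577, -1.3317) x3=(2.3098, -0.3269, 1.1189)
step 32: x0=(1.2055, -1.1906, 0.3931) x1=(-0.2058, 2.8846, -2.4712) x2=(2.1359, 1.6767, -1.3685) x3=(2.3524, -0.2924, 1.1127)
step 33: x0=(1.2196, -1.2388, 0.3937) x1=(-0.1363, 2.9065, -2.4822) x2=(2.1683, 1.6964, -1.4061) x3=(2.3957, -0.2574, 1.1072)
step 34: x0=(1.2331, -1.2876, 0.3940) x1=(-0.0659, 2.9276, -2.4925) x2=(2.2004, 1.7168, -1.4442) x3=(2.4396, -0.2220, 1.1021)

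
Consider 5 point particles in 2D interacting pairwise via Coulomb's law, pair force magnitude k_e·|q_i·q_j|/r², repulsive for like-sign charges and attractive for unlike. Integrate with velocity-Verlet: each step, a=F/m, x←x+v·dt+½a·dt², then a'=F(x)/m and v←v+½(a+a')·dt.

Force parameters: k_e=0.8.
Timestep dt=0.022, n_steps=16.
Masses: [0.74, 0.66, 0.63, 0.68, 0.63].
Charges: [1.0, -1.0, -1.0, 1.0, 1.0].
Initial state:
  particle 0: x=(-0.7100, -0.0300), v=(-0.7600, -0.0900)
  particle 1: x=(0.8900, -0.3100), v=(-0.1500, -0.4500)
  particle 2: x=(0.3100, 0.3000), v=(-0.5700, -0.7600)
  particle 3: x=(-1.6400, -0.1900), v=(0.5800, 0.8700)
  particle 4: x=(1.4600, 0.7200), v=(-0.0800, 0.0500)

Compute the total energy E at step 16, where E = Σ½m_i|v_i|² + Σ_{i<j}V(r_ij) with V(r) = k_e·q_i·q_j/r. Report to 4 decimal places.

step 0: x0=(-0.7100, -0.0300) x1=(0.8900, -0.3100) x2=(0.3100, 0.3000) x3=(-1.6400, -0.1900) x4=(1.4600, 0.7200)
step 1: x0=(-0.7262, -0.0319) x1=(0.8869, -0.3200) x2=(0.2970, 0.2836) x3=(-1.6275, -0.1709) x4=(1.4580, 0.7209)
step 2: x0=(-0.7412, -0.0336) x1=(0.8843, -0.3302) x2=(0.2832, 0.2677) x3=(-1.6154, -0.1519) x4=(1.4556, 0.7213)
step 3: x0=(-0.7550, -0.0352) x1=(0.8822, -0.3405) x2=(0.2684, 0.2524) x3=(-1.6039, -0.1330) x4=(1.4528, 0.7212)
step 4: x0=(-0.7675, -0.0366) x1=(0.8805, -0.3510) x2=(0.2526, 0.2376) x3=(-1.5930, -0.1142) x4=(1.4497, 0.7207)
step 5: x0=(-0.7788, -0.0379) x1=(0.8793, -0.3617) x2=(0.2359, 0.2234) x3=(-1.5828, -0.0954) x4=(1.4461, 0.7197)
step 6: x0=(-0.7887, -0.0391) x1=(0.8786, -0.3724) x2=(0.2183, 0.2096) x3=(-1.5732, -0.0767) x4=(1.4422, 0.7182)
step 7: x0=(-0.7971, -0.0402) x1=(0.8783, -0.3833) x2=(0.1996, 0.1964) x3=(-1.5643, -0.0580) x4=(1.4379, 0.7164)
step 8: x0=(-0.8042, -0.0413) x1=(0.8785, -0.3942) x2=(0.1798, 0.1836) x3=(-1.5561, -0.0394) x4=(1.4333, 0.7140)
step 9: x0=(-0.8097, -0.0423) x1=(0.8791, -0.4053) x2=(0.1590, 0.1713) x3=(-1.5488, -0.0208) x4=(1.4284, 0.7113)
step 10: x0=(-0.8136, -0.0432) x1=(0.8801, -0.4163) x2=(0.1372, 0.1594) x3=(-1.5423, -0.0021) x4=(1.4232, 0.7081)
step 11: x0=(-0.8160, -0.0442) x1=(0.8815, -0.4274) x2=(0.1142, 0.1479) x3=(-1.5366, 0.0166) x4=(1.4177, 0.7045)
step 12: x0=(-0.8167, -0.0452) x1=(0.8833, -0.4384) x2=(0.0900, 0.1368) x3=(-1.5317, 0.0354) x4=(1.4119, 0.7005)
step 13: x0=(-0.8157, -0.0463) x1=(0.8855, -0.4494) x2=(0.0647, 0.1259) x3=(-1.5277, 0.0543) x4=(1.4059, 0.6960)
step 14: x0=(-0.8130, -0.0475) x1=(0.8880, -0.4603) x2=(0.0382, 0.1154) x3=(-1.5245, 0.0733) x4=(1.3996, 0.6911)
step 15: x0=(-0.8086, -0.0487) x1=(0.8908, -0.4712) x2=(0.0104, 0.1052) x3=(-1.5222, 0.0925) x4=(1.3930, 0.6858)
step 16: x0=(-0.8024, -0.0501) x1=(0.8940, -0.4819) x2=(-0.0188, 0.0952) x3=(-1.5206, 0.1118) x4=(1.3863, 0.6801)
step 0 velocities: v0=(-0.7600, -0.0900) v1=(-0.1500, -0.4500) v2=(-0.5700, -0.7600) v3=(0.5800, 0.8700) v4=(-0.0800, 0.0500)
step 0: KE=0.9498, PE=-0.8913, E=0.0585
step 16 velocities: v0=(0.3243, -0.0664) v1=(0.1501, -0.4843) v2=(-1.3577, -0.4488) v3=(0.0542, 0.8841) v4=(-0.3128, -0.2682)
step 16: KE=1.0897, PE=-1.0306, E=0.0592

0.0592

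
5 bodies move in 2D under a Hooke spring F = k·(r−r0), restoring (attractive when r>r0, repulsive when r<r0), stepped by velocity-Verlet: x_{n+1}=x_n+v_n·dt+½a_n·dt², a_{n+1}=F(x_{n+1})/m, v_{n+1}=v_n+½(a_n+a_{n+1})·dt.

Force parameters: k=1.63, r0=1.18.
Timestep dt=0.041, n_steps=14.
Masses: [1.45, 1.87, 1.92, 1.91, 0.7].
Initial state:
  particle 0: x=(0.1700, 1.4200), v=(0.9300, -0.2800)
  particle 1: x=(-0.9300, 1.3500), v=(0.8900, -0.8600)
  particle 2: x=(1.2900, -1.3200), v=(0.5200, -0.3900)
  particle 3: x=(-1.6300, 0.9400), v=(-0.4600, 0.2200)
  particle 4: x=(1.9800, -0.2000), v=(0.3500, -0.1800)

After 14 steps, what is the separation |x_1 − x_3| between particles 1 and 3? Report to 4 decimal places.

1.2122

step 0: x0=(0.1700, 1.4200) x1=(-0.9300, 1.3500) x2=(1.2900, -1.3200) x3=(-1.6300, 0.9400) x4=(1.9800, -0.2000)
step 1: x0=(0.2091, 1.4060) x1=(-0.8909, 1.3129) x2=(1.3084, -1.3324) x3=(-1.6454, 0.9473) x4=(1.9839, -0.2025)
step 2: x0=(0.2499, 1.3871) x1=(-0.8466, 1.2720) x2=(1.3211, -1.3375) x3=(-1.6537, 0.9514) x4=(1.9670, -0.1954)
step 3: x0=(0.2923, 1.3632) x1=(-0.7974, 1.2274) x2=(1.3280, -1.3355) x3=(-1.6549, 0.9521) x4=(1.9298, -0.1789)
step 4: x0=(0.3360, 1.3347) x1=(-0.7435, 1.1792) x2=(1.3292, -1.3265) x3=(-1.6489, 0.9495) x4=(1.8732, -0.1536)
step 5: x0=(0.3807, 1.3017) x1=(-0.6851, 1.1276) x2=(1.3248, -1.3106) x3=(-1.6356, 0.9438) x4=(1.7981, -0.1200)
step 6: x0=(0.4260, 1.2645) x1=(-0.6225, 1.0727) x2=(1.3151, -1.2881) x3=(-1.6152, 0.9350) x4=(1.7061, -0.0789)
step 7: x0=(0.4718, 1.2235) x1=(-0.5563, 1.0148) x2=(1.3002, -1.2591) x3=(-1.5878, 0.9233) x4=(1.5985, -0.0312)
step 8: x0=(0.5176, 1.1789) x1=(-0.4869, 0.9541) x2=(1.2802, -1.2240) x3=(-1.5536, 0.9087) x4=(1.4772, 0.0223)
step 9: x0=(0.5632, 1.1313) x1=(-0.4147, 0.8909) x2=(1.2556, -1.1832) x3=(-1.5128, 0.8915) x4=(1.3441, 0.0802)
step 10: x0=(0.6081, 1.0812) x1=(-0.3402, 0.8255) x2=(1.2265, -1.1370) x3=(-1.4658, 0.8717) x4=(1.2012, 0.1413)
step 11: x0=(0.6523, 1.0290) x1=(-0.2640, 0.7582) x2=(1.1933, -1.0857) x3=(-1.4128, 0.8496) x4=(1.0507, 0.2043)
step 12: x0=(0.6954, 0.9754) x1=(-0.1867, 0.6893) x2=(1.1563, -1.0298) x3=(-1.3543, 0.8254) x4=(0.8947, 0.2676)
step 13: x0=(0.7374, 0.9211) x1=(-0.1089, 0.6191) x2=(1.1159, -0.9697) x3=(-1.2908, 0.7992) x4=(0.7349, 0.3297)
step 14: x0=(0.7787, 0.8665) x1=(-0.0312, 0.5480) x2=(1.0724, -0.9059) x3=(-1.2227, 0.7712) x4=(0.5730, 0.3893)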